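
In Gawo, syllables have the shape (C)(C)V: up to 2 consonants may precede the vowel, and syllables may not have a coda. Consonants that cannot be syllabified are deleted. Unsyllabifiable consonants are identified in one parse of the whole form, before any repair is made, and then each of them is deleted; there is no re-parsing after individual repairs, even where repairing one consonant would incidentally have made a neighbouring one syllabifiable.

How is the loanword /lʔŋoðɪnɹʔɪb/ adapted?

Under (C)(C)V, the unsyllabifiable consonants are /l/, /n/, /b/ (no codas are permitted; onsets may contain at most 2 consonants).
Deletion applies to /l/, /n/, /b/.

ʔŋoðɪɹʔɪ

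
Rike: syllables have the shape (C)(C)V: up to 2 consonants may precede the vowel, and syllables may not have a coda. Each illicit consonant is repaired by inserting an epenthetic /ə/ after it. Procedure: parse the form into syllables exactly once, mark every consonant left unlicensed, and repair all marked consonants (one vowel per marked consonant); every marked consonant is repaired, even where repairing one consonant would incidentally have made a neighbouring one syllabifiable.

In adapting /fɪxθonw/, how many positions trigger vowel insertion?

2

The unsyllabifiable consonants are /n/, /w/; each receives one epenthetic vowel.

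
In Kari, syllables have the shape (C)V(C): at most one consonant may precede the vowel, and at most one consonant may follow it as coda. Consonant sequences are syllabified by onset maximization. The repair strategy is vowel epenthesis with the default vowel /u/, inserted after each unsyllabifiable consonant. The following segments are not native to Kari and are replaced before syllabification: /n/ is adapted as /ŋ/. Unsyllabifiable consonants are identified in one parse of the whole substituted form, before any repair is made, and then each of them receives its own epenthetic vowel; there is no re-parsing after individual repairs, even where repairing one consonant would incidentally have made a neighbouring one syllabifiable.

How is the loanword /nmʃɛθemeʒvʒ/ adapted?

ŋumuʃɛθemeʒvuʒu

Substitution: /n/ → /ŋ/, giving /ŋmʃɛθemeʒvʒ/.
The consonants /ŋ/, /m/, /v/, /ʒ/ cannot be parsed into a legal (C)V(C) syllable (at most one coda consonant is licensed; onsets are limited to one consonant).
Inserting the epenthetic vowel yields /ŋ/ → /ŋu/, /m/ → /mu/, /v/ → /vu/, /ʒ/ → /ʒu/.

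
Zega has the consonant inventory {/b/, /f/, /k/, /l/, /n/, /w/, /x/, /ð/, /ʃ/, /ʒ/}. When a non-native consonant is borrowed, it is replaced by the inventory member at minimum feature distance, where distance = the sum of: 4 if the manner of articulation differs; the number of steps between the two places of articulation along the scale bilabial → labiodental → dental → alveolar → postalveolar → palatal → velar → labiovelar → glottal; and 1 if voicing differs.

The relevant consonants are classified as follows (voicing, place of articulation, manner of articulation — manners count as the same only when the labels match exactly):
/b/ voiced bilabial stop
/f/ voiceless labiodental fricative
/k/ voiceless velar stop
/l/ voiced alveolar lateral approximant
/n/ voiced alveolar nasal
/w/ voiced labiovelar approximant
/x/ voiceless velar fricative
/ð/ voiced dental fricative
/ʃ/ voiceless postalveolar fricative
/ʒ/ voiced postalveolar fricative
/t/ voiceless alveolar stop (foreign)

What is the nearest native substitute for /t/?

k

/k/ is closest: same manner (stop), place distance 3 (alveolar→velar), same voicing; total 3. Next closest is /b/ at distance 4.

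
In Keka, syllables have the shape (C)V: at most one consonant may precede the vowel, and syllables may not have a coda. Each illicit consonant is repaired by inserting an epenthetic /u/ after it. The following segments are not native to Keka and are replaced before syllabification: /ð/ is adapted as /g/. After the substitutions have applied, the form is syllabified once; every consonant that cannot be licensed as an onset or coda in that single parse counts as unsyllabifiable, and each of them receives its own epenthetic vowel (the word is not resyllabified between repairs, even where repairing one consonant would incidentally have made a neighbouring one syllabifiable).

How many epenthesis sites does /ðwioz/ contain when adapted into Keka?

After substitution the input is /gwioz/.
The unsyllabifiable consonants are /g/, /z/; each receives one epenthetic vowel.

2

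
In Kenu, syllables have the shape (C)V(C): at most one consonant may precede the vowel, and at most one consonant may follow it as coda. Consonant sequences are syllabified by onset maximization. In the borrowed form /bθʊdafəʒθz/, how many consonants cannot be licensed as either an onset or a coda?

3

Under (C)V(C), the unsyllabifiable consonants are /b/, /θ/, /z/ (at most one coda consonant is licensed; onsets are limited to one consonant).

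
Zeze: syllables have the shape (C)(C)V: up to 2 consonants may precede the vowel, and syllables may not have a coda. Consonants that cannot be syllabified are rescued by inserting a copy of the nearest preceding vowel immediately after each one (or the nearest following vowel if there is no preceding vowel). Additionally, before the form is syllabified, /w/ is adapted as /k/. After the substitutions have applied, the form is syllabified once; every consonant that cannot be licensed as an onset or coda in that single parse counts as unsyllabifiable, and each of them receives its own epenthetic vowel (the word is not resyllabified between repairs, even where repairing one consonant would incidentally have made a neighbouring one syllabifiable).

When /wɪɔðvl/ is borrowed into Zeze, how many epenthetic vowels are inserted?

After substitution the input is /kɪɔðvl/.
The unsyllabifiable consonants are /ð/, /v/, /l/; each receives one epenthetic vowel.

3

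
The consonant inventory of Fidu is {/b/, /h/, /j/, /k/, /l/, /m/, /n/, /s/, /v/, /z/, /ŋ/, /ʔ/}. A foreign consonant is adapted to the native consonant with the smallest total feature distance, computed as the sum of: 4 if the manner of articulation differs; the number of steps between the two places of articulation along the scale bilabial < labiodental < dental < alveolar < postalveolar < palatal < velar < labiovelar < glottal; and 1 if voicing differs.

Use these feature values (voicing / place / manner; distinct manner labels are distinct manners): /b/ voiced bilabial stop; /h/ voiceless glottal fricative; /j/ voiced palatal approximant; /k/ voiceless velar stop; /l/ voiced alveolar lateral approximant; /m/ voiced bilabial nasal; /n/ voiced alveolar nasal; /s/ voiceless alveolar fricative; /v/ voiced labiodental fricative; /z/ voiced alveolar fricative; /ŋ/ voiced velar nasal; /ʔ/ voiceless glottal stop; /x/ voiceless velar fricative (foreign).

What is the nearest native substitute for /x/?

h

/h/ is closest: same manner (fricative), place distance 2 (velar→glottal), same voicing; total 2. Next closest is /s/ at distance 3.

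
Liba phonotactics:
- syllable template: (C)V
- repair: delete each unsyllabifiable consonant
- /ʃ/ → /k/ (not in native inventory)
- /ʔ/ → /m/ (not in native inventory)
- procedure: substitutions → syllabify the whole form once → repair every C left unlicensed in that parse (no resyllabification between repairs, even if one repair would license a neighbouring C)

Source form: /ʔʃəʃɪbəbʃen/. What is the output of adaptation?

kəkɪbəke

Substitution: /ʔ/ → /m/, /ʃ/ → /k/, giving /mkəkɪbəbken/.
Under (C)V, the unsyllabifiable consonants are /m/, /b/, /n/ (no codas are permitted; onsets are limited to one consonant).
Deletion applies to /m/, /b/, /n/.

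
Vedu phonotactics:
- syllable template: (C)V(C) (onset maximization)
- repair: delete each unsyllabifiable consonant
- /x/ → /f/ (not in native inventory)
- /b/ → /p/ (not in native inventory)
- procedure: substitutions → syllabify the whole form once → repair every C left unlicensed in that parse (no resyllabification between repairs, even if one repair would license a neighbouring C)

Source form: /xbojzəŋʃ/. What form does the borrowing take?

pojzəŋ

Substitution: /x/ → /f/, /b/ → /p/, giving /fpojzəŋʃ/.
Syllabifying with onset maximization leaves /f/, /ʃ/ stranded (at most one coda consonant is licensed; onsets are limited to one consonant).
Deletion applies to /f/, /ʃ/.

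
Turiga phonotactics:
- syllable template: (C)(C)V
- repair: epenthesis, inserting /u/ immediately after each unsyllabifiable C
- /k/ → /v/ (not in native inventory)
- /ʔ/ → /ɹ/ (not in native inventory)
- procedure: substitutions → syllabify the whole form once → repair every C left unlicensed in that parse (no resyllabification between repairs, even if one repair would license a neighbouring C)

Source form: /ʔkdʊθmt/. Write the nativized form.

Substitution: /ʔ/ → /ɹ/, /k/ → /v/, giving /ɹvdʊθmt/.
The consonants /ɹ/, /θ/, /m/, /t/ cannot be parsed into a legal (C)(C)V syllable (no codas are permitted; onsets may contain at most 2 consonants).
Each unlicensed consonant becomes the onset of a new syllable: /ɹ/ → /ɹu/, /θ/ → /θu/, /m/ → /mu/, /t/ → /tu/.

ɹuvdʊθumutu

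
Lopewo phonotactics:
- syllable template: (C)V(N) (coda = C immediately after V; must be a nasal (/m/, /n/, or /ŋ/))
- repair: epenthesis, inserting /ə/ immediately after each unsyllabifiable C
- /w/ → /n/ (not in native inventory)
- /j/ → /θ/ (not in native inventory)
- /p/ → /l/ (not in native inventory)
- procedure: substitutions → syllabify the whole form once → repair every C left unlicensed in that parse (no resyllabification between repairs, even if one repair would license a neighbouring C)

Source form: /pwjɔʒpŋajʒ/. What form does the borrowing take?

lənəθɔʒələŋaθəʒə

Substitution: /p/ → /l/, /w/ → /n/, /j/ → /θ/, giving /lnθɔʒlŋaθʒ/.
Under (C)V(N), the unsyllabifiable consonants are /l/, /n/, /ʒ/, /l/, /θ/, /ʒ/ (only a nasal (/m/, /n/, or /ŋ/) is licensed in coda position; onsets are limited to one consonant).
Each unlicensed consonant becomes the onset of a new syllable: /l/ → /lə/, /n/ → /nə/, /ʒ/ → /ʒə/, /l/ → /lə/, /θ/ → /θə/, /ʒ/ → /ʒə/.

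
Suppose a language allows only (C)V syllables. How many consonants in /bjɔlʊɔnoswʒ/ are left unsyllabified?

4

Under (C)V, the unsyllabifiable consonants are /b/, /s/, /w/, /ʒ/ (no codas are permitted; onsets are limited to one consonant).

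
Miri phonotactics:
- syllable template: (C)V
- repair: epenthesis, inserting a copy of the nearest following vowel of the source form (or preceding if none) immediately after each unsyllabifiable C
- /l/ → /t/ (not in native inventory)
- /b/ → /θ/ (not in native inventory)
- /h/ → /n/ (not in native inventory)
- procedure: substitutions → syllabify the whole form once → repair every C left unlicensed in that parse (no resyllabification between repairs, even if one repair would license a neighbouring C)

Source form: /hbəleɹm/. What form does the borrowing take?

Substitution: /h/ → /n/, /b/ → /θ/, /l/ → /t/, giving /nθəteɹm/.
Syllabifying with onset maximization leaves /n/, /ɹ/, /m/ stranded (no codas are permitted; onsets are limited to one consonant).
Inserting the epenthetic vowel yields /n/ → /nə/, /ɹ/ → /ɹe/, /m/ → /me/.

nəθəteɹeme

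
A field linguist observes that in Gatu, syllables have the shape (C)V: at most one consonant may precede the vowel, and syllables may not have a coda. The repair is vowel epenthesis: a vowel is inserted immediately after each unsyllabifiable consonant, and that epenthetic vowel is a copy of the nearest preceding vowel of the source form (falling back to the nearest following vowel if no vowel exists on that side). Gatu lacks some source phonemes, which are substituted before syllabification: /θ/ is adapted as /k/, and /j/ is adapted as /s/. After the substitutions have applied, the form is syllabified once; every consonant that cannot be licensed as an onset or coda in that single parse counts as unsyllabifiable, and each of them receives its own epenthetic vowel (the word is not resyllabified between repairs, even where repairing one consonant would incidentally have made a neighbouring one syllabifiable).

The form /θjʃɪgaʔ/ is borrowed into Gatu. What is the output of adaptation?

Substitution: /θ/ → /k/, /j/ → /s/, giving /ksʃɪgaʔ/.
The consonants /k/, /s/, /ʔ/ cannot be parsed into a legal (C)V syllable (no codas are permitted; onsets are limited to one consonant).
Inserting the epenthetic vowel yields /k/ → /kɪ/, /s/ → /sɪ/, /ʔ/ → /ʔa/.

kɪsɪʃɪgaʔa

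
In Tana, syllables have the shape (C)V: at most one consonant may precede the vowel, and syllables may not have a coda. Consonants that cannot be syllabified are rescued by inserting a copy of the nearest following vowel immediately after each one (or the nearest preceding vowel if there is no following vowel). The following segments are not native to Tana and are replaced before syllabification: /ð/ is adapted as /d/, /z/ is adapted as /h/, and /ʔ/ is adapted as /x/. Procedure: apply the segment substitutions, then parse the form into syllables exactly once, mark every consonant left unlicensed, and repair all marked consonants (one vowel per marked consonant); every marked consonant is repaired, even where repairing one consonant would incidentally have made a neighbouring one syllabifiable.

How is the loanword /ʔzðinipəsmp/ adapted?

xihidinipəsəməpə

Substitution: /ʔ/ → /x/, /z/ → /h/, /ð/ → /d/, giving /xhdinipəsmp/.
Syllabifying with onset maximization leaves /x/, /h/, /s/, /m/, /p/ stranded (no codas are permitted; onsets are limited to one consonant).
Inserting the epenthetic vowel yields /x/ → /xi/, /h/ → /hi/, /s/ → /sə/, /m/ → /mə/, /p/ → /pə/.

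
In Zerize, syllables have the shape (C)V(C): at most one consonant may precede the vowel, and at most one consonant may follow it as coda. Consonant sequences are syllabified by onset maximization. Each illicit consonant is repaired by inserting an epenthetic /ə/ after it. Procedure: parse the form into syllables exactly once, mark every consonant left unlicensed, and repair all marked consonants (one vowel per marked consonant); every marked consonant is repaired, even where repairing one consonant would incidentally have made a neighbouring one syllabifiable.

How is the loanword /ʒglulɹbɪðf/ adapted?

ʒəgəlulɹəbɪðfə

The consonants /ʒ/, /g/, /ɹ/, /f/ cannot be parsed into a legal (C)V(C) syllable (at most one coda consonant is licensed; onsets are limited to one consonant).
Epenthesis after each stranded consonant: /ʒ/ → /ʒə/, /g/ → /gə/, /ɹ/ → /ɹə/, /f/ → /fə/.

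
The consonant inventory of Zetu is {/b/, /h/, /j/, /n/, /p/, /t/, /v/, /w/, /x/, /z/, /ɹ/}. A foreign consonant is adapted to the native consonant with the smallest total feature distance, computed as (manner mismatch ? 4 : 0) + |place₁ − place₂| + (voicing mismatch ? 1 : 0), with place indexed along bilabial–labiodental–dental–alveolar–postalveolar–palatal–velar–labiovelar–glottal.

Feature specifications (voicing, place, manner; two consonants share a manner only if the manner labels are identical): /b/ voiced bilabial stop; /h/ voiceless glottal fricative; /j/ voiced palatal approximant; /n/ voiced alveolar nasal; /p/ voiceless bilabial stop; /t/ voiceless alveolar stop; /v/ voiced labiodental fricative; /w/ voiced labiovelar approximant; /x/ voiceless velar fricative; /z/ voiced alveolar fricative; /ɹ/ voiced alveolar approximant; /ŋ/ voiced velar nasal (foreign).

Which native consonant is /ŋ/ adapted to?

n

/n/ is closest: same manner (nasal), place distance 3 (velar→alveolar), same voicing; total 3. Next closest is /j/ at distance 5.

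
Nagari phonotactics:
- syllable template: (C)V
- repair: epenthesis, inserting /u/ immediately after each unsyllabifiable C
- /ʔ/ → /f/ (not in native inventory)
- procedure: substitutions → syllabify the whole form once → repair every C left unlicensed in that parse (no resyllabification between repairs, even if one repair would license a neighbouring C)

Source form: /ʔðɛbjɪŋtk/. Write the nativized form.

fuðɛbujɪŋutuku

Substitution: /ʔ/ → /f/, giving /fðɛbjɪŋtk/.
Syllabifying with onset maximization leaves /f/, /b/, /ŋ/, /t/, /k/ stranded (no codas are permitted; onsets are limited to one consonant).
Inserting the epenthetic vowel yields /f/ → /fu/, /b/ → /bu/, /ŋ/ → /ŋu/, /t/ → /tu/, /k/ → /ku/.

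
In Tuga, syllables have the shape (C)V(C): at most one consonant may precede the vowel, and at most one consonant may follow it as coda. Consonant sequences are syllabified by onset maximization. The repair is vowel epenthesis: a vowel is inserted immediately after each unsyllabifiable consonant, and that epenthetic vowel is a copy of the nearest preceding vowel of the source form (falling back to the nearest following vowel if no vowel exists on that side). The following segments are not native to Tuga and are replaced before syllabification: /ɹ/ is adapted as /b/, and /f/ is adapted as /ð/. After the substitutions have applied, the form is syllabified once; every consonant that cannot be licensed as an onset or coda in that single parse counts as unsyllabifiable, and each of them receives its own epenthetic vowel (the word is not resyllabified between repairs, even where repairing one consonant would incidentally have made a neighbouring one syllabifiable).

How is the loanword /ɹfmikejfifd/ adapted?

Substitution: /ɹ/ → /b/, /f/ → /ð/, giving /bðmikejðiðd/.
Under (C)V(C), the unsyllabifiable consonants are /b/, /ð/, /d/ (at most one coda consonant is licensed; onsets are limited to one consonant).
Inserting the epenthetic vowel yields /b/ → /bi/, /ð/ → /ði/, /d/ → /di/.

biðimikejðiðdi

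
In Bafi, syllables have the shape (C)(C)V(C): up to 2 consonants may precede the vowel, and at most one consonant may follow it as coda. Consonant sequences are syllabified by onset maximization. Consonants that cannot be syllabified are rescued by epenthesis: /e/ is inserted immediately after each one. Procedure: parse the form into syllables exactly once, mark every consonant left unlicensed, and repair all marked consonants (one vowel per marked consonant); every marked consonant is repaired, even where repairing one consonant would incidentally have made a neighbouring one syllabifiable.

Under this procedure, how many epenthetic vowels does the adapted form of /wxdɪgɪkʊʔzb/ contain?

3

The unsyllabifiable consonants are /w/, /z/, /b/; each receives one epenthetic vowel.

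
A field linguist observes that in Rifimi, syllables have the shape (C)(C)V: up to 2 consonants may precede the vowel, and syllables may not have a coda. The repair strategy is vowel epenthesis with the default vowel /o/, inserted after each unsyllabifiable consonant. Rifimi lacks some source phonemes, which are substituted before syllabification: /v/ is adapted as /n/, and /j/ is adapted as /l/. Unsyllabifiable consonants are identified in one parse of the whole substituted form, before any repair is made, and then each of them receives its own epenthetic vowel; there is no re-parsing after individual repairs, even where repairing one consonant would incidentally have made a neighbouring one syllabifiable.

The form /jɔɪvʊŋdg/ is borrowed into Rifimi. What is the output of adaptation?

Substitution: /j/ → /l/, /v/ → /n/, giving /lɔɪnʊŋdg/.
Syllabifying with onset maximization leaves /ŋ/, /d/, /g/ stranded (no codas are permitted; onsets may contain at most 2 consonants).
Epenthesis after each stranded consonant: /ŋ/ → /ŋo/, /d/ → /do/, /g/ → /go/.

lɔɪnʊŋodogo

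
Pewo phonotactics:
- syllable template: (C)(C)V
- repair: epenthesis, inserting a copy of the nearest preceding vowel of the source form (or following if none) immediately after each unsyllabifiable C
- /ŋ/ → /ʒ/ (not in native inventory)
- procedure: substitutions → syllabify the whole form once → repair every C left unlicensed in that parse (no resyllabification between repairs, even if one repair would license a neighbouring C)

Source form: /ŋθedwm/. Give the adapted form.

ʒθedeweme

Substitution: /ŋ/ → /ʒ/, giving /ʒθedwm/.
The consonants /d/, /w/, /m/ cannot be parsed into a legal (C)(C)V syllable (no codas are permitted; onsets may contain at most 2 consonants).
Epenthesis after each stranded consonant: /d/ → /de/, /w/ → /we/, /m/ → /me/.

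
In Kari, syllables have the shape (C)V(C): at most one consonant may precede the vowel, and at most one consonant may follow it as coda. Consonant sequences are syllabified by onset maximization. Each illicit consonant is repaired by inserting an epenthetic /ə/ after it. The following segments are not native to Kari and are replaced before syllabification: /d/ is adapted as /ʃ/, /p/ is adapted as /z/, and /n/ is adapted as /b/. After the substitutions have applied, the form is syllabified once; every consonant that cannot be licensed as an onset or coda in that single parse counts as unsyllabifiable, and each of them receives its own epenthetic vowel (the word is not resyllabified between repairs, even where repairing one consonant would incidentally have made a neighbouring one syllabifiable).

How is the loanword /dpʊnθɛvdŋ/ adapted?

ʃəzʊbθɛvʃəŋə

Substitution: /d/ → /ʃ/, /p/ → /z/, /n/ → /b/, giving /ʃzʊbθɛvʃŋ/.
The consonants /ʃ/, /ʃ/, /ŋ/ cannot be parsed into a legal (C)V(C) syllable (at most one coda consonant is licensed; onsets are limited to one consonant).
Each unlicensed consonant becomes the onset of a new syllable: /ʃ/ → /ʃə/, /ʃ/ → /ʃə/, /ŋ/ → /ŋə/.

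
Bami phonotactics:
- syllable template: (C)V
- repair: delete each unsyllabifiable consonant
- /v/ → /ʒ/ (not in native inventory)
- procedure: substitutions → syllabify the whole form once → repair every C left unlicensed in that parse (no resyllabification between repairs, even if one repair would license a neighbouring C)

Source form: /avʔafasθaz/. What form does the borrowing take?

Substitution: /v/ → /ʒ/, giving /aʒʔafasθaz/.
Syllabifying with onset maximization leaves /ʒ/, /s/, /z/ stranded (no codas are permitted; onsets are limited to one consonant).
Deleting the stranded consonants removes /ʒ/, /s/, /z/.

aʔafaθa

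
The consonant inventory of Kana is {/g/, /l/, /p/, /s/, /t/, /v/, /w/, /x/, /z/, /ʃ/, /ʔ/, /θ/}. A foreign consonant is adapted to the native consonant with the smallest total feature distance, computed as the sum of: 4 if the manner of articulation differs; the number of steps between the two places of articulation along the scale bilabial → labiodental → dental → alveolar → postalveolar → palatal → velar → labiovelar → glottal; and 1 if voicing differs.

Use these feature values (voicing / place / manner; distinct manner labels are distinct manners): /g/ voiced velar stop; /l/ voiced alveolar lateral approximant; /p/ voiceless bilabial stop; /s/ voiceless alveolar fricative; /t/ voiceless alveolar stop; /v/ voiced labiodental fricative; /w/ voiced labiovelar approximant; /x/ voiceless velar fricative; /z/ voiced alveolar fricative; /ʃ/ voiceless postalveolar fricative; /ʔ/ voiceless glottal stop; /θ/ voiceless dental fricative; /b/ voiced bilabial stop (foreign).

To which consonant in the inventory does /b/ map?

p

/p/ is closest: same manner (stop), place distance 0 (bilabial→bilabial), voicing differs (+1); total 1. Next closest is /t/ at distance 4.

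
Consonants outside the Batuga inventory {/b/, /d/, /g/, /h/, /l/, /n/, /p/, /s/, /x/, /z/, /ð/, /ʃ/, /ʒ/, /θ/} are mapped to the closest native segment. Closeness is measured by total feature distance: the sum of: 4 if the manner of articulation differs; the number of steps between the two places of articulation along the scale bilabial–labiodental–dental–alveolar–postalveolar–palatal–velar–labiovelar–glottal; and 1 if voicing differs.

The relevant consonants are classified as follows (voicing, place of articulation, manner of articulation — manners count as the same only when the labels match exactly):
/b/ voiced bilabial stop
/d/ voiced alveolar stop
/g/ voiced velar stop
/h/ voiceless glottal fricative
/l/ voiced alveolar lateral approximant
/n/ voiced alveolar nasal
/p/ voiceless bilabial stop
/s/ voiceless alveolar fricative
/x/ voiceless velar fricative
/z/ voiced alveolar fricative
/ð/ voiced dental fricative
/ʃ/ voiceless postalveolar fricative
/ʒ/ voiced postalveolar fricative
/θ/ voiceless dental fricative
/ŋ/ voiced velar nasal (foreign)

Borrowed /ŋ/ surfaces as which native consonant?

n

/n/ is closest: same manner (nasal), place distance 3 (velar→alveolar), same voicing; total 3. Next closest is /g/ at distance 4.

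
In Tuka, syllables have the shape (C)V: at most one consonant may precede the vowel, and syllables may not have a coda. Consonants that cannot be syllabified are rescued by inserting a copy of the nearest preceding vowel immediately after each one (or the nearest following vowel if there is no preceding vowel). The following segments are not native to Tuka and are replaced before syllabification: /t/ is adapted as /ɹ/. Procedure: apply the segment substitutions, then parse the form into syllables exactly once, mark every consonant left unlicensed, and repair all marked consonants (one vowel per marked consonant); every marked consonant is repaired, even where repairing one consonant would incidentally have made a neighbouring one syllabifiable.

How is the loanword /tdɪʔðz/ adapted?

Substitution: /t/ → /ɹ/, giving /ɹdɪʔðz/.
Syllabifying with onset maximization leaves /ɹ/, /ʔ/, /ð/, /z/ stranded (no codas are permitted; onsets are limited to one consonant).
Inserting the epenthetic vowel yields /ɹ/ → /ɹɪ/, /ʔ/ → /ʔɪ/, /ð/ → /ðɪ/, /z/ → /zɪ/.

ɹɪdɪʔɪðɪzɪ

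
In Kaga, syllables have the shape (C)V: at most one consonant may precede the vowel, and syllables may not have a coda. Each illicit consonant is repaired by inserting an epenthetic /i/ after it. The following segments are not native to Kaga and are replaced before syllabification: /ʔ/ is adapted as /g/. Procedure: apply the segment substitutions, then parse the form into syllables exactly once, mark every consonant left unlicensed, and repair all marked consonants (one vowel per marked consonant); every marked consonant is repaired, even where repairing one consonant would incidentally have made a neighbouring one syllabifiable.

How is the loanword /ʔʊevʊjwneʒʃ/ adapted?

gʊevʊjiwineʒiʃi

Substitution: /ʔ/ → /g/, giving /gʊevʊjwneʒʃ/.
Syllabifying with onset maximization leaves /j/, /w/, /ʒ/, /ʃ/ stranded (no codas are permitted; onsets are limited to one consonant).
Each unlicensed consonant becomes the onset of a new syllable: /j/ → /ji/, /w/ → /wi/, /ʒ/ → /ʒi/, /ʃ/ → /ʃi/.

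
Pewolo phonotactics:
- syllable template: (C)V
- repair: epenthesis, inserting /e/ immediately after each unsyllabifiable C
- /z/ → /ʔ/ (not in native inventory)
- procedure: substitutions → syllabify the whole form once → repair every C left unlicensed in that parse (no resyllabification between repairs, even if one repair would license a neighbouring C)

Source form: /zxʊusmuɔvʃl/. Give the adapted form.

Substitution: /z/ → /ʔ/, giving /ʔxʊusmuɔvʃl/.
Syllabifying with onset maximization leaves /ʔ/, /s/, /v/, /ʃ/, /l/ stranded (no codas are permitted; onsets are limited to one consonant).
Each unlicensed consonant becomes the onset of a new syllable: /ʔ/ → /ʔe/, /s/ → /se/, /v/ → /ve/, /ʃ/ → /ʃe/, /l/ → /le/.

ʔexʊusemuɔveʃele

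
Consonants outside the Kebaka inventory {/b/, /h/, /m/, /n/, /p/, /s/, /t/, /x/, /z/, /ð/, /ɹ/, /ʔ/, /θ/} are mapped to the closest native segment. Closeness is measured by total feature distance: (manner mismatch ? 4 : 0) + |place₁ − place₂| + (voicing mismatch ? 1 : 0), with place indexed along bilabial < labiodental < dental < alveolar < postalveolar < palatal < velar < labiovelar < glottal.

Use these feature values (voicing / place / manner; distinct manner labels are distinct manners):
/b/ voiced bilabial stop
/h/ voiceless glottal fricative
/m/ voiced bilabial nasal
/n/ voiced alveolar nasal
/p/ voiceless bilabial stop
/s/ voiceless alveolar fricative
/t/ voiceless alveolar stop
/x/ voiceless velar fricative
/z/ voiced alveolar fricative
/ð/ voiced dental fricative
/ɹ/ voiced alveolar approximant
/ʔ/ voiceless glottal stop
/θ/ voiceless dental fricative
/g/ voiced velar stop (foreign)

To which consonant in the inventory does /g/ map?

ʔ

/ʔ/ is closest: same manner (stop), place distance 2 (velar→glottal), voicing differs (+1); total 3. Next closest is /t/ at distance 4.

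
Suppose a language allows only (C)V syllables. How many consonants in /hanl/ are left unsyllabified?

2

Syllabifying with onset maximization leaves /n/, /l/ stranded (no codas are permitted; onsets are limited to one consonant).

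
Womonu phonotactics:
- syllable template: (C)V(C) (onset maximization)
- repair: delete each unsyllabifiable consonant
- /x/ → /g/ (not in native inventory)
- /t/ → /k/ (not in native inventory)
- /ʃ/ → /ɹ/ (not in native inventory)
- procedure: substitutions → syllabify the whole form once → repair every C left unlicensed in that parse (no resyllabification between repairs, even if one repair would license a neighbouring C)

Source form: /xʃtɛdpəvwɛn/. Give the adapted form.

kɛdpəvwɛn

Substitution: /x/ → /g/, /ʃ/ → /ɹ/, /t/ → /k/, giving /gɹkɛdpəvwɛn/.
Syllabifying with onset maximization leaves /g/, /ɹ/ stranded (at most one coda consonant is licensed; onsets are limited to one consonant).
Deleting the stranded consonants removes /g/, /ɹ/.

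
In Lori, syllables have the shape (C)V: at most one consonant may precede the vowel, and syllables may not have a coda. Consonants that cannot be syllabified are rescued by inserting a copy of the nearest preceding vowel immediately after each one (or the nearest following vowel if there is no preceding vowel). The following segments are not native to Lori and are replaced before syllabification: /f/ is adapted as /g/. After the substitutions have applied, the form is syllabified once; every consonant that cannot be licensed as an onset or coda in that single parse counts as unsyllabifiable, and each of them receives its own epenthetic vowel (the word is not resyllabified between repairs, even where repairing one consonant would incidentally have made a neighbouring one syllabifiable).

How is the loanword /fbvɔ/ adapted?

Substitution: /f/ → /g/, giving /gbvɔ/.
Syllabifying with onset maximization leaves /g/, /b/ stranded (no codas are permitted; onsets are limited to one consonant).
Epenthesis after each stranded consonant: /g/ → /gɔ/, /b/ → /bɔ/.

gɔbɔvɔ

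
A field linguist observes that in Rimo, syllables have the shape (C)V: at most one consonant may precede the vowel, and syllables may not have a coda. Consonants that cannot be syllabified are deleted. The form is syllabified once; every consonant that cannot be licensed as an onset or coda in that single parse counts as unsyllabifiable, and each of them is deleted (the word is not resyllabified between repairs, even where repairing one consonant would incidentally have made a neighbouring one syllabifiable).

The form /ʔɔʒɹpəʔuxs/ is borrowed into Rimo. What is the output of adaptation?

ʔɔpəʔu

Under (C)V, the unsyllabifiable consonants are /ʒ/, /ɹ/, /x/, /s/ (no codas are permitted; onsets are limited to one consonant).
Each unlicensed consonant is deleted: /ʒ/, /ɹ/, /x/, /s/.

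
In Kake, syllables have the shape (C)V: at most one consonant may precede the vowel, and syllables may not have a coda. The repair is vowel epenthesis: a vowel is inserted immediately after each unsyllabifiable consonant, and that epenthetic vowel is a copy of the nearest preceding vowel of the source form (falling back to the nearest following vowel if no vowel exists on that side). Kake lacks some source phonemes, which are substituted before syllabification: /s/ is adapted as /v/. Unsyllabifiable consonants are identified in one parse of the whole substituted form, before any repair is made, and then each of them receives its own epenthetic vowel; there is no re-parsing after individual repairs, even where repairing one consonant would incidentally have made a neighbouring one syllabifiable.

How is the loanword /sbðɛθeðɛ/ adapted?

Substitution: /s/ → /v/, giving /vbðɛθeðɛ/.
Under (C)V, the unsyllabifiable consonants are /v/, /b/ (no codas are permitted; onsets are limited to one consonant).
Epenthesis after each stranded consonant: /v/ → /vɛ/, /b/ → /bɛ/.

vɛbɛðɛθeðɛ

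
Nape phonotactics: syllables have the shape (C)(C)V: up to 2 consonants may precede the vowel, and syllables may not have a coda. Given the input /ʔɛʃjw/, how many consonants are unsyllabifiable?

3

Syllabifying with onset maximization leaves /ʃ/, /j/, /w/ stranded (no codas are permitted; onsets may contain at most 2 consonants).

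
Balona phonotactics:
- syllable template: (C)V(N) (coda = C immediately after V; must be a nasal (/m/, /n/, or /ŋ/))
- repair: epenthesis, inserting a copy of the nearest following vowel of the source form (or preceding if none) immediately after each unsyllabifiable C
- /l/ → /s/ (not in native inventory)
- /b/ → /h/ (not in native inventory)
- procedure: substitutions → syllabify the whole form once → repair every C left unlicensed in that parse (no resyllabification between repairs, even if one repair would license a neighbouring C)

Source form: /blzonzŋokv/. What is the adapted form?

Substitution: /b/ → /h/, /l/ → /s/, giving /hszonzŋokv/.
The consonants /h/, /s/, /z/, /k/, /v/ cannot be parsed into a legal (C)V(N) syllable (only a nasal (/m/, /n/, or /ŋ/) is licensed in coda position; onsets are limited to one consonant).
Each unlicensed consonant becomes the onset of a new syllable: /h/ → /ho/, /s/ → /so/, /z/ → /zo/, /k/ → /ko/, /v/ → /vo/.

hosozonzoŋokovo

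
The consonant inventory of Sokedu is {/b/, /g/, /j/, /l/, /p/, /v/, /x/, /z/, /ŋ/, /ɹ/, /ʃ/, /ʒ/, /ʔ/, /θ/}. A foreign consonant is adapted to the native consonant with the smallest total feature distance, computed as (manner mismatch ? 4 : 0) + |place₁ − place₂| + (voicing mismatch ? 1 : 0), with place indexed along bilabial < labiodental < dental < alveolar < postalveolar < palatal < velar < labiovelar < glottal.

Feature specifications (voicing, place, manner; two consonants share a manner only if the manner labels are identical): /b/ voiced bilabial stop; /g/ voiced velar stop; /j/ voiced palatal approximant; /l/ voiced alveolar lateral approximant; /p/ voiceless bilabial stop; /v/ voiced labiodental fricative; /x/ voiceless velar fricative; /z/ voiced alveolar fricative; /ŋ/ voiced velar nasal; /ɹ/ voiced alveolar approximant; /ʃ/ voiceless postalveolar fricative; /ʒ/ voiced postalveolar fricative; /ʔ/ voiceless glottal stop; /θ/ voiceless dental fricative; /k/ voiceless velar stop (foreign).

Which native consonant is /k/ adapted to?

g

/g/ is closest: same manner (stop), place distance 0 (velar→velar), voicing differs (+1); total 1. Next closest is /ʔ/ at distance 2.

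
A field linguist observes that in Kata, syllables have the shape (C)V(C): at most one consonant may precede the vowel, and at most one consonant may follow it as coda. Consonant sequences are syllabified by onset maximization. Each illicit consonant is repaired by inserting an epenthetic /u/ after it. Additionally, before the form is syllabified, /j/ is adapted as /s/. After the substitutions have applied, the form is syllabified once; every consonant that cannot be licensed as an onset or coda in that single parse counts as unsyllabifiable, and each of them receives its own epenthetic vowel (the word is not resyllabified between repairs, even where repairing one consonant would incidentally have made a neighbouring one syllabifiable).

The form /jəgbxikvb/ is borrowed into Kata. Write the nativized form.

Substitution: /j/ → /s/, giving /səgbxikvb/.
The consonants /b/, /v/, /b/ cannot be parsed into a legal (C)V(C) syllable (at most one coda consonant is licensed; onsets are limited to one consonant).
Each unlicensed consonant becomes the onset of a new syllable: /b/ → /bu/, /v/ → /vu/, /b/ → /bu/.

səgbuxikvubu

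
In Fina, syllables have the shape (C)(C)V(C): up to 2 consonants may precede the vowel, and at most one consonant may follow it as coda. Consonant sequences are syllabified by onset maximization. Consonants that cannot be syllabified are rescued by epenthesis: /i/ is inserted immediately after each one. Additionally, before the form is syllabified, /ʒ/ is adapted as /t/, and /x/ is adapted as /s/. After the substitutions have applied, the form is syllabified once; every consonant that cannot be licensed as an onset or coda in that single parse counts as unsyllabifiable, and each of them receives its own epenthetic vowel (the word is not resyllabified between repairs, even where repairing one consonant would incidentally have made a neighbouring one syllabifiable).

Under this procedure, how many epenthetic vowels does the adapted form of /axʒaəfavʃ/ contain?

After substitution the input is /astaəfavʃ/.
The unsyllabifiable consonants are /ʃ/; each receives one epenthetic vowel.

1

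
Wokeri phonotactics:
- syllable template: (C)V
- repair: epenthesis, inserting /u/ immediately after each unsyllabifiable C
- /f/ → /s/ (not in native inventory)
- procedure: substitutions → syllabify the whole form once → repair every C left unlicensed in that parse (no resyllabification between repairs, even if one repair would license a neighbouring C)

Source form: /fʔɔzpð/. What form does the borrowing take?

suʔɔzupuðu

Substitution: /f/ → /s/, giving /sʔɔzpð/.
Syllabifying with onset maximization leaves /s/, /z/, /p/, /ð/ stranded (no codas are permitted; onsets are limited to one consonant).
Epenthesis after each stranded consonant: /s/ → /su/, /z/ → /zu/, /p/ → /pu/, /ð/ → /ðu/.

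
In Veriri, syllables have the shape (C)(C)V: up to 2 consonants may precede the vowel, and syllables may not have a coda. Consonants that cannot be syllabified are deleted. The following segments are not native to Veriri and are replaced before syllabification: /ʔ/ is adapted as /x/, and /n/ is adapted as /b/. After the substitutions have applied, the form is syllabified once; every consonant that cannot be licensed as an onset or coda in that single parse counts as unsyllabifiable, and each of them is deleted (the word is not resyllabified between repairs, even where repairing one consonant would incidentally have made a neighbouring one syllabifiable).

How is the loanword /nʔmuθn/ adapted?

Substitution: /n/ → /b/, /ʔ/ → /x/, giving /bxmuθb/.
Under (C)(C)V, the unsyllabifiable consonants are /b/, /θ/, /b/ (no codas are permitted; onsets may contain at most 2 consonants).
Each unlicensed consonant is deleted: /b/, /θ/, /b/.

xmu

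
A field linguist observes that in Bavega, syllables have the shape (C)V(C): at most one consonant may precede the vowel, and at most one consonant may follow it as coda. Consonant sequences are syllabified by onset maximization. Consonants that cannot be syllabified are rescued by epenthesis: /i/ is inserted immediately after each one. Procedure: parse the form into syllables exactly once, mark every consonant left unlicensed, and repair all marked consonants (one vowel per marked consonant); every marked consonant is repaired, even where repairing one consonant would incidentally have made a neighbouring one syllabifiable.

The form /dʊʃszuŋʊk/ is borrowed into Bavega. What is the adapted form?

Syllabifying with onset maximization leaves /s/ stranded (at most one coda consonant is licensed; onsets are limited to one consonant).
Each unlicensed consonant becomes the onset of a new syllable: /s/ → /si/.

dʊʃsizuŋʊk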